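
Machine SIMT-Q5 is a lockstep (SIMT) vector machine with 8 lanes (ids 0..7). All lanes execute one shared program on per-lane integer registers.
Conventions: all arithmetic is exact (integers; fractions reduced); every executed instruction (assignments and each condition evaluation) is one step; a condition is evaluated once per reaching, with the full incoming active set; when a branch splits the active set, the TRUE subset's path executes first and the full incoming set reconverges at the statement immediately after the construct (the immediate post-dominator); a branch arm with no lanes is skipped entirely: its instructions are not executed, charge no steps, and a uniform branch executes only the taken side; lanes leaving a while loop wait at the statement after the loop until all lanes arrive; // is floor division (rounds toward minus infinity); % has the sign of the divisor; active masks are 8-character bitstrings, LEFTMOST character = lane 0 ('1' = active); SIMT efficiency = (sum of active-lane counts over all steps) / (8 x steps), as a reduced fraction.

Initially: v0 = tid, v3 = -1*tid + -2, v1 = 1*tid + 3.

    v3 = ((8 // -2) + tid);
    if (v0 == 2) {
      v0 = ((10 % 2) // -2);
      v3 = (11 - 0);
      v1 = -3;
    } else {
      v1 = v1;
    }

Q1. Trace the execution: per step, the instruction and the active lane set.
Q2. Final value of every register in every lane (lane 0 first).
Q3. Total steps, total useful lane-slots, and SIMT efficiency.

step 0: v3 <- ((8 // -2) + tid)      11111111
step 1: eval (v0 == 2)               11111111
step 2: v0 <- ((10 % 2) // -2)       00100000
step 3: v3 <- (11 - 0)               00100000
step 4: v1 <- -3                     00100000
step 5: v1 <- v1                     11011111

Answer: 6 steps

v0: 0,1,0,3,4,5,6,7
v3: -4,-3,11,-1,0,1,2,3
v1: 3,4,-3,6,7,8,9,10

steps = 6; useful = 26; efficiency = 26/48 = 13/24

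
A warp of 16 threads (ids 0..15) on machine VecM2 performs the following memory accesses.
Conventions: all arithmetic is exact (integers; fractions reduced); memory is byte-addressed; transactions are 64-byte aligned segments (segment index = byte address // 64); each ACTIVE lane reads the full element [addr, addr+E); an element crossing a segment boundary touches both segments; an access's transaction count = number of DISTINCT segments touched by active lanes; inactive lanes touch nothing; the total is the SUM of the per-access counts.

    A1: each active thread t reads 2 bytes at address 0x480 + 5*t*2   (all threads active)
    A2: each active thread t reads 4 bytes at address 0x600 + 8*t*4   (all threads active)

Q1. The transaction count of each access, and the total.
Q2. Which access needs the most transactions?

A1: 3 transactions
A2: 8 transactions

Answer: 3,8; total 11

Answer: A2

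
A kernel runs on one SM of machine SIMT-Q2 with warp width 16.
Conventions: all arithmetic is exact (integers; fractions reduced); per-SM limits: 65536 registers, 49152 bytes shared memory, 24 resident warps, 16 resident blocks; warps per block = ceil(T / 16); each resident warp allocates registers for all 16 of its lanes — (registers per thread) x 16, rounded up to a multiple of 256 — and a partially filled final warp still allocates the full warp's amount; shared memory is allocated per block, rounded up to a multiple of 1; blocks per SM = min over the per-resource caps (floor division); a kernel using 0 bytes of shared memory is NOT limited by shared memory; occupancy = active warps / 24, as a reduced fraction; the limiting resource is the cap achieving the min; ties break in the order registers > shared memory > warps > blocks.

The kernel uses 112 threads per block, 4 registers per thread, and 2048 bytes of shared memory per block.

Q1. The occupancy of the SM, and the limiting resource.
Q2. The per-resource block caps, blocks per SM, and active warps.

Answer: occupancy 7/8, limited by warps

registers: 36 blocks
shared memory: 24 blocks
warps: 3 blocks
blocks: 16 blocks

Answer: 3 blocks, 21 active warps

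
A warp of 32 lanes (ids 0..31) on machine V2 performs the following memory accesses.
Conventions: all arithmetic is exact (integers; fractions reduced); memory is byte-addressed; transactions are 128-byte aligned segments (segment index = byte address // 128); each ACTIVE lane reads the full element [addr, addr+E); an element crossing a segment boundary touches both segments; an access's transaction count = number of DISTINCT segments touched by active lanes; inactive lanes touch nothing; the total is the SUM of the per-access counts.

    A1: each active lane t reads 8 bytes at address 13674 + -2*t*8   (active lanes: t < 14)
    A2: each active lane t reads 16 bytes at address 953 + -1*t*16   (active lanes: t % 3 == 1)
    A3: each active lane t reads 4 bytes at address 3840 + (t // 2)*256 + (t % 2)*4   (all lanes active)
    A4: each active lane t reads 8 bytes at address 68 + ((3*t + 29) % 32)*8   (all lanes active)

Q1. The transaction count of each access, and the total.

A1: 2 transactions
A2: 5 transactions
A3: 16 transactions
A4: 3 transactions

Answer: 2,5,16,3; total 26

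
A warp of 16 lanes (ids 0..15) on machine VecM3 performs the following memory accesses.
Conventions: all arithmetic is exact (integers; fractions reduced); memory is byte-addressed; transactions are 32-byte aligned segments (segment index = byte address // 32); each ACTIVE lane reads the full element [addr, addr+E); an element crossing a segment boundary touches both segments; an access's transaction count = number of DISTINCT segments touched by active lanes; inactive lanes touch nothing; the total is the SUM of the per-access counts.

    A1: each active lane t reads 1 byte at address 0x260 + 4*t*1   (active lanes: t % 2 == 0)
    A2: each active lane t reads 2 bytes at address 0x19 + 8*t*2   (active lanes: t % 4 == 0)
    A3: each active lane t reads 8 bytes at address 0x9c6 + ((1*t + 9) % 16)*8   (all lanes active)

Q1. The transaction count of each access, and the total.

A1: 2 transactions
A2: 4 transactions
A3: 5 transactions

Answer: 2,4,5; total 11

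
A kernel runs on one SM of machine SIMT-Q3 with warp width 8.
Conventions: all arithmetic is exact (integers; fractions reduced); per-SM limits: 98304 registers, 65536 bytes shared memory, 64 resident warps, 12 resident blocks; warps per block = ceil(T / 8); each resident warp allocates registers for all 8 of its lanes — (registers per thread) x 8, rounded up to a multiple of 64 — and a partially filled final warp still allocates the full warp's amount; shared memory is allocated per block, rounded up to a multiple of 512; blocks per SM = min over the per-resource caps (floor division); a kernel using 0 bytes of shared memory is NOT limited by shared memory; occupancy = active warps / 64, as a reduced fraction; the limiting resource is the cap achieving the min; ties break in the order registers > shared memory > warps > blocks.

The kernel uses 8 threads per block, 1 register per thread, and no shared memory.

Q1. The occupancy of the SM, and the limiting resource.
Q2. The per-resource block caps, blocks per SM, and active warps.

Answer: occupancy 3/16, limited by blocks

registers: 1536 blocks
shared memory: no limit (kernel uses none)
warps: 64 blocks
blocks: 12 blocks

Answer: 12 blocks, 12 active warps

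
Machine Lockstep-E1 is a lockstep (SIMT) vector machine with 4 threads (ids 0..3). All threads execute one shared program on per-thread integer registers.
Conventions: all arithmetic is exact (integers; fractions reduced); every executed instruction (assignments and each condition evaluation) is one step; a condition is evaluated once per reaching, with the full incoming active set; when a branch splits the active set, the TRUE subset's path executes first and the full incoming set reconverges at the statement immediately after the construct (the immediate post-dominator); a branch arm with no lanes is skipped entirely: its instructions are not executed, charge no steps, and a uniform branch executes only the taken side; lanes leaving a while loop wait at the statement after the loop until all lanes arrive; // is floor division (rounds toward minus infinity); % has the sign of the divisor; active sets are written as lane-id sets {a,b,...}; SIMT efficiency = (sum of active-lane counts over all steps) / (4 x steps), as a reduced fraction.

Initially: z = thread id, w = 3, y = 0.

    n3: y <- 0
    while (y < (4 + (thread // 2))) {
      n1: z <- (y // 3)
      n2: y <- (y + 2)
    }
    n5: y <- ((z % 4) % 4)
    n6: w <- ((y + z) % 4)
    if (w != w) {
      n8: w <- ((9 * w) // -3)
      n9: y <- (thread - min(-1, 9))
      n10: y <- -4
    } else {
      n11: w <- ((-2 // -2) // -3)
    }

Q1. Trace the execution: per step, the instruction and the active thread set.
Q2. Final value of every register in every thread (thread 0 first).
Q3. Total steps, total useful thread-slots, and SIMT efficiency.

step 0: y <- 0                       {0,1,2,3}
step 1: eval (y < (4 + (thread // 2))) {0,1,2,3}
step 2: z <- (y // 3)                {0,1,2,3}
step 3: y <- (y + 2)                 {0,1,2,3}
step 4: eval (y < (4 + (thread // 2))) {0,1,2,3}
step 5: z <- (y // 3)                {0,1,2,3}
step 6: y <- (y + 2)                 {0,1,2,3}
step 7: eval (y < (4 + (thread // 2))) {0,1,2,3}
step 8: z <- (y // 3)                {2,3}
step 9: y <- (y + 2)                 {2,3}
step 10: eval (y < (4 + (thread // 2))) {2,3}
step 11: y <- ((z % 4) % 4)           {0,1,2,3}
step 12: w <- ((y + z) % 4)           {0,1,2,3}
step 13: eval (w != w)                {0,1,2,3}
step 14: w <- ((-2 // -2) // -3)      {0,1,2,3}

Answer: 15 steps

z: 0,0,1,1
w: -1,-1,-1,-1
y: 0,0,1,1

steps = 15; useful = 54; efficiency = 54/60 = 9/10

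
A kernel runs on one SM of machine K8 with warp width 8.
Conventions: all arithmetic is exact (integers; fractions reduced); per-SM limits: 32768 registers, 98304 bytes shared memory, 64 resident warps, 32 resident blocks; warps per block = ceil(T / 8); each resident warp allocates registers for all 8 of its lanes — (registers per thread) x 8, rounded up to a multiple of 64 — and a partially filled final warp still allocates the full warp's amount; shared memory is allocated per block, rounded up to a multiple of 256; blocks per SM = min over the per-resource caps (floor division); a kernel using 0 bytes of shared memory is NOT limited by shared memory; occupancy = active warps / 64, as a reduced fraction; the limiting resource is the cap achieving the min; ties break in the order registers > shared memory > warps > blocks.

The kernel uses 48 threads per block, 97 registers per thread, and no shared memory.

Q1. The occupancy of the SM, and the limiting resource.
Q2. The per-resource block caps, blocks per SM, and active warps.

Answer: occupancy 9/16, limited by registers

registers: 6 blocks
shared memory: no limit (kernel uses none)
warps: 10 blocks
blocks: 32 blocks

Answer: 6 blocks, 36 active warps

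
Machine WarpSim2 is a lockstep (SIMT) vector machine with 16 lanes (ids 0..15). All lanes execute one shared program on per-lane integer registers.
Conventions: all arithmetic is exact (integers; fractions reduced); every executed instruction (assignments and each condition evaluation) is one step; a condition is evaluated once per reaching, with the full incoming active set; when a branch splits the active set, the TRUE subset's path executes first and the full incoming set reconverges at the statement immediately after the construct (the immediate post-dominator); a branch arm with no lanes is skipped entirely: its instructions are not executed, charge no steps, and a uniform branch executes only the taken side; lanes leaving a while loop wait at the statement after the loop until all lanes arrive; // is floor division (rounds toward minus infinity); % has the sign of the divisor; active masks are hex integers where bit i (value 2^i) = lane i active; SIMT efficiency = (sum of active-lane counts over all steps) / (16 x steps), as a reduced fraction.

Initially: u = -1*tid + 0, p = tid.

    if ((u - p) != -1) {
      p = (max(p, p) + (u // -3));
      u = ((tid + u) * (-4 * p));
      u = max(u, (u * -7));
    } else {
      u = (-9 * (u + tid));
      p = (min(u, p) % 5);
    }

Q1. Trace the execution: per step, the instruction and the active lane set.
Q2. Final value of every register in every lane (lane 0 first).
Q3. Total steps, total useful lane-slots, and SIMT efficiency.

step 0: eval ((u - p) != -1)         0xffff
step 1: p <- (max(p, p) + (u // -3)) 0xffff
step 2: u <- ((tid + u) * (-4 * p))  0xffff
step 3: u <- max(u, (u * -7))        0xffff

Answer: 4 steps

u: 0,0,0,0,0,0,0,0,0,0,0,0,0,0,0,0
p: 0,1,2,4,5,6,8,9,10,12,13,14,16,17,18,20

steps = 4; useful = 64; efficiency = 64/64 = 1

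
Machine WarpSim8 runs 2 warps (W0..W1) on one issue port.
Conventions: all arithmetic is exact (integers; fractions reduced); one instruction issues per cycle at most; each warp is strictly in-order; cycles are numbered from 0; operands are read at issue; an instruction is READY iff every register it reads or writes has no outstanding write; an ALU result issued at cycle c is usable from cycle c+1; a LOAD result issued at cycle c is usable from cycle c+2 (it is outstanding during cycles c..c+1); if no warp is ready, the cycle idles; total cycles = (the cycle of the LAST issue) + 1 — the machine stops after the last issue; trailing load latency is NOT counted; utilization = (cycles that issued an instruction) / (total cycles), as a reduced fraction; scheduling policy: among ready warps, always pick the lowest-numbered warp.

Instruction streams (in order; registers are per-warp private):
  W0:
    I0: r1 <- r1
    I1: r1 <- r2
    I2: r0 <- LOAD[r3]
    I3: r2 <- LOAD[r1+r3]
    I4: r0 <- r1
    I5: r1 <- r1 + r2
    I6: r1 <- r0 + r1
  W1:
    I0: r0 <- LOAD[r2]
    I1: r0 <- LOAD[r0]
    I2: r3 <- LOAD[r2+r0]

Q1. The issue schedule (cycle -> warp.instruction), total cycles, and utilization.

cycle 0: W0.I0
cycle 1: W0.I1
cycle 2: W0.I2
cycle 3: W0.I3
cycle 4: W0.I4
cycle 5: W0.I5
cycle 6: W0.I6
cycle 7: W1.I0
cycle 8: idle
cycle 9: W1.I1
cycle 10: idle
cycle 11: W1.I2

Answer: 12 cycles, utilization 5/6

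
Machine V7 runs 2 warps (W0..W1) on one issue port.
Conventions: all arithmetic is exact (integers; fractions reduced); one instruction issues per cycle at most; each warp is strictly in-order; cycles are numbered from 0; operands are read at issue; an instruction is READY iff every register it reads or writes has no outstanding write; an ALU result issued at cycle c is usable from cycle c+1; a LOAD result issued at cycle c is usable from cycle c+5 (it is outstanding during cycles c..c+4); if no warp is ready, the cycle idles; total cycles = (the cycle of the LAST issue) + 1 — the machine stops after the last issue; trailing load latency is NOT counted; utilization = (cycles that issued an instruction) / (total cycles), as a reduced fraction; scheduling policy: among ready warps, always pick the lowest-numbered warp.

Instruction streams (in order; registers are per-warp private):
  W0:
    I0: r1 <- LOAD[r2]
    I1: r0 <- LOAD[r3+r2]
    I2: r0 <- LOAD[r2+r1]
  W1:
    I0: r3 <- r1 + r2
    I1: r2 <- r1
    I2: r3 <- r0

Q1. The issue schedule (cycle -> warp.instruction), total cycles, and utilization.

cycle 0: W0.I0
cycle 1: W0.I1
cycle 2: W1.I0
cycle 3: W1.I1
cycle 4: W1.I2
cycle 5: idle
cycle 6: W0.I2

Answer: 7 cycles, utilization 6/7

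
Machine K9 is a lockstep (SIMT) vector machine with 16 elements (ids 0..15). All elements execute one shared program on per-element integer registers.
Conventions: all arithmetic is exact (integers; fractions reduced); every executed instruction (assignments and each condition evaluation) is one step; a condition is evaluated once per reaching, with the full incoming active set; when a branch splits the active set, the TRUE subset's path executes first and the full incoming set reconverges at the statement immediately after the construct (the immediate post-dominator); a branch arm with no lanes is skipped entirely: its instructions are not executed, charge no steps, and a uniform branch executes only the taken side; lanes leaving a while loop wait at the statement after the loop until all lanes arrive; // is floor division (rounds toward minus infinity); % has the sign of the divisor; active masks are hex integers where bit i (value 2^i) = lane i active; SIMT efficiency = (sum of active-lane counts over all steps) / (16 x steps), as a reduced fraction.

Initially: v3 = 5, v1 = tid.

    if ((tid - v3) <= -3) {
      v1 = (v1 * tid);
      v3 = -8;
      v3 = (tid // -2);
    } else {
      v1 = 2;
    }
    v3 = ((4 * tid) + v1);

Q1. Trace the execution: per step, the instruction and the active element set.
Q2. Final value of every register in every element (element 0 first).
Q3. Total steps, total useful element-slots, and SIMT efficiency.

step 0: eval ((tid - v3) <= -3)      0xffff
step 1: v1 <- (v1 * tid)             0x0007
step 2: v3 <- -8                     0x0007
step 3: v3 <- (tid // -2)            0x0007
step 4: v1 <- 2                      0xfff8
step 5: v3 <- ((4 * tid) + v1)       0xffff

Answer: 6 steps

v3: 0,5,12,14,18,22,26,30,34,38,42,46,50,54,58,62
v1: 0,1,4,2,2,2,2,2,2,2,2,2,2,2,2,2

steps = 6; useful = 54; efficiency = 54/96 = 9/16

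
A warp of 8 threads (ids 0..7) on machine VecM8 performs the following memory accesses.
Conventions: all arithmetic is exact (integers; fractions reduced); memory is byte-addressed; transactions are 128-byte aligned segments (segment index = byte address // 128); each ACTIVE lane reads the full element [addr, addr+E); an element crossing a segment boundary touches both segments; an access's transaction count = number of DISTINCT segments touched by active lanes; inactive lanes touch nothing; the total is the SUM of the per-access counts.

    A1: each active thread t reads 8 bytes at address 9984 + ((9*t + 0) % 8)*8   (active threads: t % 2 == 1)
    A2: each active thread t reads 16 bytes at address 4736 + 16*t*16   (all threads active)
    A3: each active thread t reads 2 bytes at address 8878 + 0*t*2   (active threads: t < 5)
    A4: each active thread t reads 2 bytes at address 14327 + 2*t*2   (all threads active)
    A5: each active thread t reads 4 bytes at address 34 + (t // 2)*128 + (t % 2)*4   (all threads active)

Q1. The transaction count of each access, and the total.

A1: 1 transaction
A2: 8 transactions
A3: 1 transaction
A4: 2 transactions
A5: 4 transactions

Answer: 1,8,1,2,4; total 16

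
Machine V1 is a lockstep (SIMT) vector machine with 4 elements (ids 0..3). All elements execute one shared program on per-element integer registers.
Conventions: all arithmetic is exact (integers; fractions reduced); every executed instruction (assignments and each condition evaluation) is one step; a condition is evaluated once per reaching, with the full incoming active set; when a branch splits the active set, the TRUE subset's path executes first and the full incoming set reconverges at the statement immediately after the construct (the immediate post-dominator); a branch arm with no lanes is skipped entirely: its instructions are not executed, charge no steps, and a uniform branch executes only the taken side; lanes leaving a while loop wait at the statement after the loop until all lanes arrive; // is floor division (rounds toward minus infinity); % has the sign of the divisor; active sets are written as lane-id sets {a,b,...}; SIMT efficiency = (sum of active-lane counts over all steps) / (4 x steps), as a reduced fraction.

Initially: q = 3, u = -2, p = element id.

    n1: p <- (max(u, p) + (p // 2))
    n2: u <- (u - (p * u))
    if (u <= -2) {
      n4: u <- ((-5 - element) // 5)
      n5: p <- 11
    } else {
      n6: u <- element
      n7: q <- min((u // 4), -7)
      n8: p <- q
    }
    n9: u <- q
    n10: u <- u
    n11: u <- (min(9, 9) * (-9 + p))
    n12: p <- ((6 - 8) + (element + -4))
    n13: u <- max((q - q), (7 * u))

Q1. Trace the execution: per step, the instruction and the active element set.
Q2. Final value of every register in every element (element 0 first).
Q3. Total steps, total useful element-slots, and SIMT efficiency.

step 0: p <- (max(u, p) + (p // 2))  {0,1,2,3}
step 1: u <- (u - (p * u))           {0,1,2,3}
step 2: eval (u <= -2)               {0,1,2,3}
step 3: u <- ((-5 - element) // 5)   {0}
step 4: p <- 11                      {0}
step 5: u <- element                 {1,2,3}
step 6: q <- min((u // 4), -7)       {1,2,3}
step 7: p <- q                       {1,2,3}
step 8: u <- q                       {0,1,2,3}
step 9: u <- u                       {0,1,2,3}
step 10: u <- (min(9, 9) * (-9 + p))  {0,1,2,3}
step 11: p <- ((6 - 8) + (element + -4)) {0,1,2,3}
step 12: u <- max((q - q), (7 * u))   {0,1,2,3}

Answer: 13 steps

q: 3,-7,-7,-7
u: 126,0,0,0
p: -6,-5,-4,-3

steps = 13; useful = 43; efficiency = 43/52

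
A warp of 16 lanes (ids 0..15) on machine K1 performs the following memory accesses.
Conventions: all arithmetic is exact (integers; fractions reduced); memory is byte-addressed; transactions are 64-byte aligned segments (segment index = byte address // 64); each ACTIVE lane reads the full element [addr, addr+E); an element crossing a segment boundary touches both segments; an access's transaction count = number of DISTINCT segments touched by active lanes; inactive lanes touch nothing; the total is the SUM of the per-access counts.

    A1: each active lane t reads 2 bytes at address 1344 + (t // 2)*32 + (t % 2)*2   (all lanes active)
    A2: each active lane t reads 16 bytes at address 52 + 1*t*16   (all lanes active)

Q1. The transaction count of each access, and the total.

A1: 4 transactions
A2: 5 transactions

Answer: 4,5; total 9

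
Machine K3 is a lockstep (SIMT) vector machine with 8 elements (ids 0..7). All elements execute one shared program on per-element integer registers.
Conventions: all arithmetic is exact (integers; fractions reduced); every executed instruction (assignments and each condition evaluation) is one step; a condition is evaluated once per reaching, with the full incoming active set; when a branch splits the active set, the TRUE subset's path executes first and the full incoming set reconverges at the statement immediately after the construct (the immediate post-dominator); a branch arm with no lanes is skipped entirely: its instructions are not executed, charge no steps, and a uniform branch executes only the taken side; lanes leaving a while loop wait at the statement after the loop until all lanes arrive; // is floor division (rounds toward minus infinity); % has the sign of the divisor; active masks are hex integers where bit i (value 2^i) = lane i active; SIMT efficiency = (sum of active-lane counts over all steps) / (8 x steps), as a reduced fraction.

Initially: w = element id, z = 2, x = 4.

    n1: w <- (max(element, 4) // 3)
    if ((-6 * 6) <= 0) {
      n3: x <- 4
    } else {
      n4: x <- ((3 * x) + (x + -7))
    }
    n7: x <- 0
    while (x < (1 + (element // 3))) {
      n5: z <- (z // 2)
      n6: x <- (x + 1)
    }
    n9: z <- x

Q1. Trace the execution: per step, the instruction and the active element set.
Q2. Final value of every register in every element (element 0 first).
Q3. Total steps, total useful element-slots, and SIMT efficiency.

step 0: w <- (max(element, 4) // 3)  0xff
step 1: eval ((-6 * 6) <= 0)         0xff
step 2: x <- 4                       0xff
step 3: x <- 0                       0xff
step 4: eval (x < (1 + (element // 3))) 0xff
step 5: z <- (z // 2)                0xff
step 6: x <- (x + 1)                 0xff
step 7: eval (x < (1 + (element // 3))) 0xff
step 8: z <- (z // 2)                0xf8
step 9: x <- (x + 1)                 0xf8
step 10: eval (x < (1 + (element // 3))) 0xf8
step 11: z <- (z // 2)                0xc0
step 12: x <- (x + 1)                 0xc0
step 13: eval (x < (1 + (element // 3))) 0xc0
step 14: z <- x                       0xff

Answer: 15 steps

w: 1,1,1,1,1,1,2,2
z: 1,1,1,2,2,2,3,3
x: 1,1,1,2,2,2,3,3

steps = 15; useful = 93; efficiency = 93/120 = 31/40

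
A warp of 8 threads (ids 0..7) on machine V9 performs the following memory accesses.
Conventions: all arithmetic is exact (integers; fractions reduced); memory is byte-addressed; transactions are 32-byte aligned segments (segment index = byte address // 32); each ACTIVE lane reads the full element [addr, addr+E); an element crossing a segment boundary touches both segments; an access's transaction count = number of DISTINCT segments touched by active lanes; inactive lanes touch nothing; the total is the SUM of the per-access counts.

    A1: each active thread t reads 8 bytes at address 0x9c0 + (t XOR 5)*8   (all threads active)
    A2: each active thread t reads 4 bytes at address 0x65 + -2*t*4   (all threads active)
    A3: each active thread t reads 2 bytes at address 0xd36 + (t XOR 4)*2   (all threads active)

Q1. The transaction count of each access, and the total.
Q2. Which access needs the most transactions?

A1: 2 transactions
A2: 3 transactions
A3: 2 transactions

Answer: 2,3,2; total 7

Answer: A2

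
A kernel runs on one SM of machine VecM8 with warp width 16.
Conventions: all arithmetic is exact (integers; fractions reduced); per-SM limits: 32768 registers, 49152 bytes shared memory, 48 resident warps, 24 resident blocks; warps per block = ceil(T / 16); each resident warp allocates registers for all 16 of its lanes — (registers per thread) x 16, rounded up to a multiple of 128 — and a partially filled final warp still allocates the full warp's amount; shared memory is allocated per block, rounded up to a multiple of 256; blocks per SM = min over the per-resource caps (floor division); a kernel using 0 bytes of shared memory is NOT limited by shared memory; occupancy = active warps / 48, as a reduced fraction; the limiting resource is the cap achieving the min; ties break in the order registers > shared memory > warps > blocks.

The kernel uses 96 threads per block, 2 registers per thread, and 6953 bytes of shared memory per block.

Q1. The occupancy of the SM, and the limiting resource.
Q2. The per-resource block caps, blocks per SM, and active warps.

Answer: occupancy 3/4, limited by shared memory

registers: 42 blocks
shared memory: 6 blocks
warps: 8 blocks
blocks: 24 blocks

Answer: 6 blocks, 36 active warps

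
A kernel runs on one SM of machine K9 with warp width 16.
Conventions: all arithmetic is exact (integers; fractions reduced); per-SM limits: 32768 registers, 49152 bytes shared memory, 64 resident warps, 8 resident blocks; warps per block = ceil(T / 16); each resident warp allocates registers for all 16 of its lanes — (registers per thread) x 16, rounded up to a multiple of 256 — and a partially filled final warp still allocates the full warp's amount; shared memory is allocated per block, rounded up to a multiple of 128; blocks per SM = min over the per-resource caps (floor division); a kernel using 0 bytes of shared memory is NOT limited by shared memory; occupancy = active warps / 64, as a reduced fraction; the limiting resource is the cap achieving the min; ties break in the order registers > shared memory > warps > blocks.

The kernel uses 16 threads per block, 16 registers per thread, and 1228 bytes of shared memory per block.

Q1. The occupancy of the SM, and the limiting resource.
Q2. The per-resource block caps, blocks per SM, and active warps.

Answer: occupancy 1/8, limited by blocks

registers: 128 blocks
shared memory: 38 blocks
warps: 64 blocks
blocks: 8 blocks

Answer: 8 blocks, 8 active warps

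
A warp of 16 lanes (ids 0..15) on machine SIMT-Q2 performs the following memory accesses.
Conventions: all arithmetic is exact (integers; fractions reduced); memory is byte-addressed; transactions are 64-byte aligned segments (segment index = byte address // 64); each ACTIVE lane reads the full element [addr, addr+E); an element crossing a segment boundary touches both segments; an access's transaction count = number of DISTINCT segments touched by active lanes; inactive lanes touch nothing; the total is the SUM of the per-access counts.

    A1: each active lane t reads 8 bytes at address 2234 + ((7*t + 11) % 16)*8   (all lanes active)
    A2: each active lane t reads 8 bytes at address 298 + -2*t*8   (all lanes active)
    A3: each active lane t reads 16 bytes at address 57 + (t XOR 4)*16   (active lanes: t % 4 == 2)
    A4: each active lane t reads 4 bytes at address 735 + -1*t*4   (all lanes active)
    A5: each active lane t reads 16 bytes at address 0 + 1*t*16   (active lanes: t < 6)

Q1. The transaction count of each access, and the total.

A1: 3 transactions
A2: 5 transactions
A3: 4 transactions
A4: 2 transactions
A5: 2 transactions

Answer: 3,5,4,2,2; total 16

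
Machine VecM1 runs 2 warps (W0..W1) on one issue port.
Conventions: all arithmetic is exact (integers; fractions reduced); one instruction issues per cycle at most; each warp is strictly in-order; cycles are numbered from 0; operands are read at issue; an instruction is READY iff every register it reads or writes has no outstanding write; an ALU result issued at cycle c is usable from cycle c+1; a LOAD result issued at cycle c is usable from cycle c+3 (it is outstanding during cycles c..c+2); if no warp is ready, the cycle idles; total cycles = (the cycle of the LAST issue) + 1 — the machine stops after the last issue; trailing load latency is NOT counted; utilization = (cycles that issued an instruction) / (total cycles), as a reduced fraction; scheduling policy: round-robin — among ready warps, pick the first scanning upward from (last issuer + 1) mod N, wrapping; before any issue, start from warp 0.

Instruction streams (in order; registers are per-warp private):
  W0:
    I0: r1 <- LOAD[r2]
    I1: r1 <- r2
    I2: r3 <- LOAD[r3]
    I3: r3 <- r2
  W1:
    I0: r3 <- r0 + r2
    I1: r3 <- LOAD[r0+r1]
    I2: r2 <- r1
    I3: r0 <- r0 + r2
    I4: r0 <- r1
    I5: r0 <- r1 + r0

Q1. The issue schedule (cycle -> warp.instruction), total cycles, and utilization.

cycle 0: W0.I0
cycle 1: W1.I0
cycle 2: W1.I1
cycle 3: W0.I1
cycle 4: W1.I2
cycle 5: W0.I2
cycle 6: W1.I3
cycle 7: W1.I4
cycle 8: W0.I3
cycle 9: W1.I5

Answer: 10 cycles, utilization 1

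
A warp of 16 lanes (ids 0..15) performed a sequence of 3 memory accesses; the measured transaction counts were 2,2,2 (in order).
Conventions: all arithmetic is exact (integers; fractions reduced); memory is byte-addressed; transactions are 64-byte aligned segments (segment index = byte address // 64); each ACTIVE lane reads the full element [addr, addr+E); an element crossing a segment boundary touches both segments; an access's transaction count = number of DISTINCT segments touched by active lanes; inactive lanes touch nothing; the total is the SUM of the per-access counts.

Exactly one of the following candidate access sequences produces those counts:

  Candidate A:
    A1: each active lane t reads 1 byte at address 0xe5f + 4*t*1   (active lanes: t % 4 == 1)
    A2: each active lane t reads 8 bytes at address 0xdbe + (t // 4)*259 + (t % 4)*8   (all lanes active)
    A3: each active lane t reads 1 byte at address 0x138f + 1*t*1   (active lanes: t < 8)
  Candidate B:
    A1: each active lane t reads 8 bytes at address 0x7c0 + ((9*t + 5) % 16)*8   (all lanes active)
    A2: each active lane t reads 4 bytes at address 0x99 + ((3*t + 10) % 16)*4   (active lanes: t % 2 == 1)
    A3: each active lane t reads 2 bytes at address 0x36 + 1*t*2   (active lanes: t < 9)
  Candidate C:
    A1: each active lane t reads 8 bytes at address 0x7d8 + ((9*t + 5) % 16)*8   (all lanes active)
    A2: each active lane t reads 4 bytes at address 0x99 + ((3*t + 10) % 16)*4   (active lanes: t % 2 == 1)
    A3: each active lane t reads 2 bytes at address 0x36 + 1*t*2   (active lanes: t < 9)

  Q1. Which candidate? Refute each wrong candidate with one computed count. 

A: A2 gives 5 transactions, not 2
C: A1 gives 3 transactions, not 2
B: all counts match (2,2,2)

Answer: B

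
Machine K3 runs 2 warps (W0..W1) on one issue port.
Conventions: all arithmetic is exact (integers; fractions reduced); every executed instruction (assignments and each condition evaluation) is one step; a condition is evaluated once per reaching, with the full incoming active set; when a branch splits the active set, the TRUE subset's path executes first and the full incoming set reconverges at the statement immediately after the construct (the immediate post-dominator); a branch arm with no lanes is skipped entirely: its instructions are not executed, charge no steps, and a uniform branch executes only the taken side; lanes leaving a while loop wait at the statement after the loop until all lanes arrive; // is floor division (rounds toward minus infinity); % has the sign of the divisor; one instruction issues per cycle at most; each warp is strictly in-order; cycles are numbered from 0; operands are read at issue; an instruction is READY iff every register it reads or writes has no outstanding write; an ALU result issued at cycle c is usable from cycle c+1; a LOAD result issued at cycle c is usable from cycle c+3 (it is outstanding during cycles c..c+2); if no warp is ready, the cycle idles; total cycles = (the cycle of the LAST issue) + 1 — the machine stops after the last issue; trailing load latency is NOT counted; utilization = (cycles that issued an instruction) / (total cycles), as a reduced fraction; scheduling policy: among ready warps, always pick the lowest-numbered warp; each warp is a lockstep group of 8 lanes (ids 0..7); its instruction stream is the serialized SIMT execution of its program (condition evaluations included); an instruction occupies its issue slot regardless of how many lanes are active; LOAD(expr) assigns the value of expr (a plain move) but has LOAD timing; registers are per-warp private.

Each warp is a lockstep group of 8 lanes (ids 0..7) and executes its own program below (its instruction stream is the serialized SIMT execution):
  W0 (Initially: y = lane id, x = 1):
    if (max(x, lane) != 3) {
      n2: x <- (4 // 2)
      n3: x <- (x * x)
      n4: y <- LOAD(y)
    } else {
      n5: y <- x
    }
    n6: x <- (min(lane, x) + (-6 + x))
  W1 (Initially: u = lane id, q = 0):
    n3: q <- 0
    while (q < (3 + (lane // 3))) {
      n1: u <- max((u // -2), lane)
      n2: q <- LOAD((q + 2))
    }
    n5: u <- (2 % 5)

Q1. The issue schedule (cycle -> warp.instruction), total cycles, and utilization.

cycle 0: W0.I0
cycle 1: W0.I1
cycle 2: W0.I2
cycle 3: W0.I3
cycle 4: W1.I0
cycle 5: W1.I1
cycle 6: W0.I4
cycle 7: W0.I5
cycle 8: W1.I2
cycle 9: W1.I3
cycle 10: idle
cycle 11: idle
cycle 12: W1.I4
cycle 13: W1.I5
cycle 14: W1.I6
cycle 15: idle
cycle 16: idle
cycle 17: W1.I7
cycle 18: W1.I8
cycle 19: W1.I9
cycle 20: idle
cycle 21: idle
cycle 22: W1.I10
cycle 23: W1.I11

Answer: 24 cycles, utilization 3/4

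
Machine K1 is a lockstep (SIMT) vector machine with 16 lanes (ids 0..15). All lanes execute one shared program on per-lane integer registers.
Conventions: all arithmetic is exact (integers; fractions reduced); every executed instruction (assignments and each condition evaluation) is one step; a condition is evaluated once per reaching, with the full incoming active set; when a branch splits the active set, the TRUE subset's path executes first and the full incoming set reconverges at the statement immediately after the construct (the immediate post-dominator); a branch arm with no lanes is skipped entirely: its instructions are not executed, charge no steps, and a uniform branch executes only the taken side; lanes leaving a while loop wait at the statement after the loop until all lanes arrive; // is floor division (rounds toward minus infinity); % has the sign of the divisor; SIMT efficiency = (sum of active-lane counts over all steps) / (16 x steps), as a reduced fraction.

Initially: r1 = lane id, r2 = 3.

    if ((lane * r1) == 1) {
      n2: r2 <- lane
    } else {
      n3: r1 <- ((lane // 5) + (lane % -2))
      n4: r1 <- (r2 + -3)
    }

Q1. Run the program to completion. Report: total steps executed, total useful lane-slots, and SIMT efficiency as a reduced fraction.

Answer: 4 steps, 47 useful, 47/64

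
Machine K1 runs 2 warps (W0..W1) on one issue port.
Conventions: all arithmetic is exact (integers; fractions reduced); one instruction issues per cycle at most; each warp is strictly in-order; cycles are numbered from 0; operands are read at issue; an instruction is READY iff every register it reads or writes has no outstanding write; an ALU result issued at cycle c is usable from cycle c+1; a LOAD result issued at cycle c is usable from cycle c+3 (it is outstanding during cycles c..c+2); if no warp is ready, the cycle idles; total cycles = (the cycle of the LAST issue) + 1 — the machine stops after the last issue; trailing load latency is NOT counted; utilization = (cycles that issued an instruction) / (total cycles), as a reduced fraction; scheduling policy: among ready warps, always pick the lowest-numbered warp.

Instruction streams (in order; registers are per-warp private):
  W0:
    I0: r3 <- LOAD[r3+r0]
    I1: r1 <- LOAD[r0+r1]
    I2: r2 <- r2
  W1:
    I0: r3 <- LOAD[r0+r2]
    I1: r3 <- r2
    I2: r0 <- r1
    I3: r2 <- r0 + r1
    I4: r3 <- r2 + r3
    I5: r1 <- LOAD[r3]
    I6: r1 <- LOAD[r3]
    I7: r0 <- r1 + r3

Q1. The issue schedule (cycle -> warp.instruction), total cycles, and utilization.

cycle 0: W0.I0
cycle 1: W0.I1
cycle 2: W0.I2
cycle 3: W1.I0
cycle 4: idle
cycle 5: idle
cycle 6: W1.I1
cycle 7: W1.I2
cycle 8: W1.I3
cycle 9: W1.I4
cycle 10: W1.I5
cycle 11: idle
cycle 12: idle
cycle 13: W1.I6
cycle 14: idle
cycle 15: idle
cycle 16: W1.I7

Answer: 17 cycles, utilization 11/17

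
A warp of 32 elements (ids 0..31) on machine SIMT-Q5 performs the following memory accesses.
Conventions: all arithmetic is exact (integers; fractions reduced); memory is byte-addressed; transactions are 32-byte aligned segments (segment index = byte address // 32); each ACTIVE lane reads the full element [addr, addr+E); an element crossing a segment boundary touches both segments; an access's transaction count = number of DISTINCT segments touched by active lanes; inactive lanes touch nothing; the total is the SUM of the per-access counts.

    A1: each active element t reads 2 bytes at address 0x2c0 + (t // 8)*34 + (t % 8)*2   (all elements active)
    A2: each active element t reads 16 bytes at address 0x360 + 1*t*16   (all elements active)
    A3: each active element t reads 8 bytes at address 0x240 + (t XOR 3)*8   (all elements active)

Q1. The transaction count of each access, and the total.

A1: 4 transactions
A2: 16 transactions
A3: 8 transactions

Answer: 4,16,8; total 28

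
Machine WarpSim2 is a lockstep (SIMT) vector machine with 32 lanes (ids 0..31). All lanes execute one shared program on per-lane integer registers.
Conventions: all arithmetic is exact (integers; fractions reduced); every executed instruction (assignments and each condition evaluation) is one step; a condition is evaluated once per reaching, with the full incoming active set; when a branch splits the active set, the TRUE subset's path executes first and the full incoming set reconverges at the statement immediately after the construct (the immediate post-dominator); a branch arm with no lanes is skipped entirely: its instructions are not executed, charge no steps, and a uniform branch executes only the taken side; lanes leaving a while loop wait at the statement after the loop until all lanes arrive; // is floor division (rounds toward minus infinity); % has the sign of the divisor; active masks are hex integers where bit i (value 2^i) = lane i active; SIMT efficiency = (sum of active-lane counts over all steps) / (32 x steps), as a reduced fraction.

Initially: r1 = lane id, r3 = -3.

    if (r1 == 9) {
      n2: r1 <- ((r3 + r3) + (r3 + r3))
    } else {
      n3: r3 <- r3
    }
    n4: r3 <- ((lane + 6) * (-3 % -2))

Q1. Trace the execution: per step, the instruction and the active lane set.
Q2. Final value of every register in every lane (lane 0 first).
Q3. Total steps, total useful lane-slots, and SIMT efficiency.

step 0: eval (r1 == 9)               0xffffffff
step 1: r1 <- ((r3 + r3) + (r3 + r3)) 0x00000200
step 2: r3 <- r3                     0xfffffdff
step 3: r3 <- ((lane + 6) * (-3 % -2)) 0xffffffff

Answer: 4 steps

r1: 0,1,2,3,4,5,6,7,8,-12,10,11,12,13,14,15,16,17,18,19,20,21,22,23,24,25,26,27,28,29,30,31
r3: -6,-7,-8,-9,-10,-11,-12,-13,-14,-15,-16,-17,-18,-19,-20,-21,-22,-23,-24,-25,-26,-27,-28,-29,-30,-31,-32,-33,-34,-35,-36,-37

steps = 4; useful = 96; efficiency = 96/128 = 3/4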